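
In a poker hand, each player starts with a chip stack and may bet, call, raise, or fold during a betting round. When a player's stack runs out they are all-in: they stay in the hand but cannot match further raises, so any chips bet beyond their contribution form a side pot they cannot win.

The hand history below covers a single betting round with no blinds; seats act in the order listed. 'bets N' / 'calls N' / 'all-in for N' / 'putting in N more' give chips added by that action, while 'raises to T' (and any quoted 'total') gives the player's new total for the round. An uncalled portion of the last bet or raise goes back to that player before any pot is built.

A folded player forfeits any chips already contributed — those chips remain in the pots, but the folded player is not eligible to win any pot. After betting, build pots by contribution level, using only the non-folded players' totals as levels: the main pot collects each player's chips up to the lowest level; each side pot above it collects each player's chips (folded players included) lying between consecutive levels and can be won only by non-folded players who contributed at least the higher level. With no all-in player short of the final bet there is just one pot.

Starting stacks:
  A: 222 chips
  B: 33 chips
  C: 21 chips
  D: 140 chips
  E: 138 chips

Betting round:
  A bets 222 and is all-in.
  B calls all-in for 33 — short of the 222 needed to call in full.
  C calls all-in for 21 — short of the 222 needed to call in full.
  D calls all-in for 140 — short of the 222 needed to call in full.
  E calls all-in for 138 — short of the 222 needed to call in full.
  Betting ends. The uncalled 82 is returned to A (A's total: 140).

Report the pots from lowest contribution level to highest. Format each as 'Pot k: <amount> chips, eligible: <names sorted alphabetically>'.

Pot 1: 105 chips, eligible: A, B, C, D, E
Pot 2: 48 chips, eligible: A, B, D, E
Pot 3: 315 chips, eligible: A, D, E
Pot 4: 4 chips, eligible: A, D

Derivation:
Contributions (after 82 returned to A): A=140, B=33, C=21, D=140, E=138
Pot levels (distinct totals of non-folded players): 21, 33, 138, 140
Layer 1-21: 21 each from A, B, C, D, E = 21*5 = 105 chips; eligible A, B, C, D, E
Layer 22-33: 12 each from A, B, D, E = 12*4 = 48 chips; eligible A, B, D, E
Layer 34-138: 105 each from A, D, E = 105*3 = 315 chips; eligible A, D, E
Layer 139-140: 2 each from A, D = 2*2 = 4 chips; eligible A, D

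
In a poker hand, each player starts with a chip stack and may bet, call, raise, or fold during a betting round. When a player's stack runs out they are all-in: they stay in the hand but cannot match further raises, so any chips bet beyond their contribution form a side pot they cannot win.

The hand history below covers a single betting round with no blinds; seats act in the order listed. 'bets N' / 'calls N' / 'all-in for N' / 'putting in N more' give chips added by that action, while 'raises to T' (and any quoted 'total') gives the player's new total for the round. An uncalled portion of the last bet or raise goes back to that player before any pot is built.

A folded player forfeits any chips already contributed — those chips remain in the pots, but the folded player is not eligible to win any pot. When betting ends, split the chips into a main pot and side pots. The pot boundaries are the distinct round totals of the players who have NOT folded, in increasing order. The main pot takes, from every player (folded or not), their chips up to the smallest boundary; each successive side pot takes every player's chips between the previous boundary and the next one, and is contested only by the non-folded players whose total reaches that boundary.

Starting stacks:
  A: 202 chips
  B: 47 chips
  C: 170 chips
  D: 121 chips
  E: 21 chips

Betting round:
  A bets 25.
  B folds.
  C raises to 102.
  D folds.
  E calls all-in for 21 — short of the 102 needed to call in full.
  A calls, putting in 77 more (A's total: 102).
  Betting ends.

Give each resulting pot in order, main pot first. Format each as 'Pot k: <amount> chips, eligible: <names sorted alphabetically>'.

Pot 1: 63 chips, eligible: A, C, E
Pot 2: 162 chips, eligible: A, C

Derivation:
Contributions: A=102, C=102, E=21
Folded: B, D
Pot levels (distinct totals of non-folded players): 21, 102
Layer 1-21: 21 each from A, C, E = 21*3 = 63 chips; eligible A, C, E
Layer 22-102: 81 each from A, C = 81*2 = 162 chips; eligible A, C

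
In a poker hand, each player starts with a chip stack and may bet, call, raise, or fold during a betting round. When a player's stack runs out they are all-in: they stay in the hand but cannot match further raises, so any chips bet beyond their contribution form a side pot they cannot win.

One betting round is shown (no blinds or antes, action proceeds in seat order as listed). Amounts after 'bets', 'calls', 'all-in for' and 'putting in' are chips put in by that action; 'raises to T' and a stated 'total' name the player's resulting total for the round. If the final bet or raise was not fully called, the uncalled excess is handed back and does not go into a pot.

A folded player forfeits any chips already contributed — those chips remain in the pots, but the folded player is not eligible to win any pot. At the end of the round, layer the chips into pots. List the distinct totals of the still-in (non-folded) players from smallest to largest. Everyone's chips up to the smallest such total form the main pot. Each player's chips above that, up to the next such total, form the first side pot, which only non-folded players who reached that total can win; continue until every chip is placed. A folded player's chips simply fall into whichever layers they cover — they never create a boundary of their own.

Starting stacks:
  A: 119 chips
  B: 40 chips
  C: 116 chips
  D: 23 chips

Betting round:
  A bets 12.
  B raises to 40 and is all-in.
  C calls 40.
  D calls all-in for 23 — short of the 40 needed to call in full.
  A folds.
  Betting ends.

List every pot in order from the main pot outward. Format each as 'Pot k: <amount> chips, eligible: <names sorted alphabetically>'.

Contributions: A=12, B=40, C=40, D=23
Folded: A
Pot levels (distinct totals of non-folded players): 23, 40
Layer 1-23: A 12 + B 23 + C 23 + D 23 = 81 chips; eligible B, C, D
Layer 24-40: 17 each from B, C = 17*2 = 34 chips; eligible B, C

Pot 1: 81 chips, eligible: B, C, D
Pot 2: 34 chips, eligible: B, C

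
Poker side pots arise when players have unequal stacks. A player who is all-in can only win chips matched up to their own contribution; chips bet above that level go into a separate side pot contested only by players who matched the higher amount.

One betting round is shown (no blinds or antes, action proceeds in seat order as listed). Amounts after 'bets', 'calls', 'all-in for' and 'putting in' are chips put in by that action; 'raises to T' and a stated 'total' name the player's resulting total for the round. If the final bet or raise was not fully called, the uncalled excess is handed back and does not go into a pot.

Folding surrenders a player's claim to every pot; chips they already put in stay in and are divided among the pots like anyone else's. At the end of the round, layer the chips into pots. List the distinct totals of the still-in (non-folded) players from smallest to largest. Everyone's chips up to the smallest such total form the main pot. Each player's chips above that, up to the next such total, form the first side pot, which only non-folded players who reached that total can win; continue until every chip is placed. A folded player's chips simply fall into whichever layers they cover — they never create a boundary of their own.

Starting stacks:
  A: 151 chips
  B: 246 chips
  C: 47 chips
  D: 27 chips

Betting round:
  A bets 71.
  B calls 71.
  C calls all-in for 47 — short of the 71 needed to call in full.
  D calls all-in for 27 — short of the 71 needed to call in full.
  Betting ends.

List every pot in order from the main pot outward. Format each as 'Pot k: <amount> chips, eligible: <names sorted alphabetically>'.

Pot 1: 108 chips, eligible: A, B, C, D
Pot 2: 60 chips, eligible: A, B, C
Pot 3: 48 chips, eligible: A, B

Derivation:
Contributions: A=71, B=71, C=47, D=27
Pot levels (distinct totals of non-folded players): 27, 47, 71
Layer 1-27: 27 each from A, B, C, D = 27*4 = 108 chips; eligible A, B, C, D
Layer 28-47: 20 each from A, B, C = 20*3 = 60 chips; eligible A, B, C
Layer 48-71: 24 each from A, B = 24*2 = 48 chips; eligible A, B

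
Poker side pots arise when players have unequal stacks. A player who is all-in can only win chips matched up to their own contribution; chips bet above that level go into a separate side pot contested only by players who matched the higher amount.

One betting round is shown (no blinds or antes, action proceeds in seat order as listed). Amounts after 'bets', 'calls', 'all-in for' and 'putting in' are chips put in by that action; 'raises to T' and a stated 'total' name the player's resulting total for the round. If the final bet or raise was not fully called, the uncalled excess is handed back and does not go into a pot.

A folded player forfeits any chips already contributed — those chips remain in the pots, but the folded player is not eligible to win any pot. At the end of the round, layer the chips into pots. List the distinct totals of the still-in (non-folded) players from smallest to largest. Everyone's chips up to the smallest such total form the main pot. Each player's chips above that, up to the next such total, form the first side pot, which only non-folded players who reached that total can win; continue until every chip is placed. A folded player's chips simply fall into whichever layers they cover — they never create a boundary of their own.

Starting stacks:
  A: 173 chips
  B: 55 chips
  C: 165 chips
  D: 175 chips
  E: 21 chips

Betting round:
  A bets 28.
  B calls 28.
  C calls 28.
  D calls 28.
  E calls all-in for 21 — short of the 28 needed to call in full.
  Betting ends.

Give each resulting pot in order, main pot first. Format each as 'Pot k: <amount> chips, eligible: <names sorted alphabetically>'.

Pot 1: 105 chips, eligible: A, B, C, D, E
Pot 2: 28 chips, eligible: A, B, C, D

Derivation:
Contributions: A=28, B=28, C=28, D=28, E=21
Pot levels (distinct totals of non-folded players): 21, 28
Layer 1-21: 21 each from A, B, C, D, E = 21*5 = 105 chips; eligible A, B, C, D, E
Layer 22-28: 7 each from A, B, C, D = 7*4 = 28 chips; eligible A, B, C, D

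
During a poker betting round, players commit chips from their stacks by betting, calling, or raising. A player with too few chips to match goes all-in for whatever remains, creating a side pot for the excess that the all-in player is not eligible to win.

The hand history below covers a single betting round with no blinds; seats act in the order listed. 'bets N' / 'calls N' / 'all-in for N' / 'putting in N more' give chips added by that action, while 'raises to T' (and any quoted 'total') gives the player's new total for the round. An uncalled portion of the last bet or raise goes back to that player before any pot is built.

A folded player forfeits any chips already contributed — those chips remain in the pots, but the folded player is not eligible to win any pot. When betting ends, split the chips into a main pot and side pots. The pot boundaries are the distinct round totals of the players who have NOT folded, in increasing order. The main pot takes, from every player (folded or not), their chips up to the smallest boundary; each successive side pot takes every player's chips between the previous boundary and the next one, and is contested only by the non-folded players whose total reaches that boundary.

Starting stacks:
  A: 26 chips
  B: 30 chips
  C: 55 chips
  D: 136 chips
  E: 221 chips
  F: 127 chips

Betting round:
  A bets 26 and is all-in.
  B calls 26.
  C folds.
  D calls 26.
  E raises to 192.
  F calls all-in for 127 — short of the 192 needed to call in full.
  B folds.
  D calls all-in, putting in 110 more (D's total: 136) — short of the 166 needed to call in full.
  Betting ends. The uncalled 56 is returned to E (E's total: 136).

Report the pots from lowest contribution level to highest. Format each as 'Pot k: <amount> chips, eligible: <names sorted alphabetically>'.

Pot 1: 130 chips, eligible: A, D, E, F
Pot 2: 303 chips, eligible: D, E, F
Pot 3: 18 chips, eligible: D, E

Derivation:
Contributions (after 56 returned to E): A=26, B=26, D=136, E=136, F=127
Folded: B, C
Pot levels (distinct totals of non-folded players): 26, 127, 136
Layer 1-26: 26 each from A, B, D, E, F = 26*5 = 130 chips; eligible A, D, E, F
Layer 27-127: 101 each from D, E, F = 101*3 = 303 chips; eligible D, E, F
Layer 128-136: 9 each from D, E = 9*2 = 18 chips; eligible D, E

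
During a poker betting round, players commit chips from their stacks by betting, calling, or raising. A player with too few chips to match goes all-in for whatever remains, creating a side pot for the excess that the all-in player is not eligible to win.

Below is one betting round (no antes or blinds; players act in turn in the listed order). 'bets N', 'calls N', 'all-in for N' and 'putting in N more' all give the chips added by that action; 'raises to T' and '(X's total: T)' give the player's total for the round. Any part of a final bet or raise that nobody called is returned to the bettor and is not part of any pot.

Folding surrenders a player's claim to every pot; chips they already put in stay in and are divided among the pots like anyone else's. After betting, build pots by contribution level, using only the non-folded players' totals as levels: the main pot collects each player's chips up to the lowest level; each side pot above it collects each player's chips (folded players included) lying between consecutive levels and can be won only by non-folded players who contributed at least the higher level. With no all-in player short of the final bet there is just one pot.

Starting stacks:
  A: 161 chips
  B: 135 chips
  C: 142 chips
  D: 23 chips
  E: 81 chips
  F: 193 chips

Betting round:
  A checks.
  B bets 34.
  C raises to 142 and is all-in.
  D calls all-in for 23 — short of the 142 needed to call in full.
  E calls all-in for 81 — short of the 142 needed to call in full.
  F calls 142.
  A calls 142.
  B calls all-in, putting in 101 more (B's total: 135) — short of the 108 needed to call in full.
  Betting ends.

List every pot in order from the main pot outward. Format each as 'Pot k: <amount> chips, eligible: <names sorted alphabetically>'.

Pot 1: 138 chips, eligible: A, B, C, D, E, F
Pot 2: 290 chips, eligible: A, B, C, E, F
Pot 3: 216 chips, eligible: A, B, C, F
Pot 4: 21 chips, eligible: A, C, F

Derivation:
Contributions: A=142, B=135, C=142, D=23, E=81, F=142
Pot levels (distinct totals of non-folded players): 23, 81, 135, 142
Layer 1-23: 23 each from A, B, C, D, E, F = 23*6 = 138 chips; eligible A, B, C, D, E, F
Layer 24-81: 58 each from A, B, C, E, F = 58*5 = 290 chips; eligible A, B, C, E, F
Layer 82-135: 54 each from A, B, C, F = 54*4 = 216 chips; eligible A, B, C, F
Layer 136-142: 7 each from A, C, F = 7*3 = 21 chips; eligible A, C, F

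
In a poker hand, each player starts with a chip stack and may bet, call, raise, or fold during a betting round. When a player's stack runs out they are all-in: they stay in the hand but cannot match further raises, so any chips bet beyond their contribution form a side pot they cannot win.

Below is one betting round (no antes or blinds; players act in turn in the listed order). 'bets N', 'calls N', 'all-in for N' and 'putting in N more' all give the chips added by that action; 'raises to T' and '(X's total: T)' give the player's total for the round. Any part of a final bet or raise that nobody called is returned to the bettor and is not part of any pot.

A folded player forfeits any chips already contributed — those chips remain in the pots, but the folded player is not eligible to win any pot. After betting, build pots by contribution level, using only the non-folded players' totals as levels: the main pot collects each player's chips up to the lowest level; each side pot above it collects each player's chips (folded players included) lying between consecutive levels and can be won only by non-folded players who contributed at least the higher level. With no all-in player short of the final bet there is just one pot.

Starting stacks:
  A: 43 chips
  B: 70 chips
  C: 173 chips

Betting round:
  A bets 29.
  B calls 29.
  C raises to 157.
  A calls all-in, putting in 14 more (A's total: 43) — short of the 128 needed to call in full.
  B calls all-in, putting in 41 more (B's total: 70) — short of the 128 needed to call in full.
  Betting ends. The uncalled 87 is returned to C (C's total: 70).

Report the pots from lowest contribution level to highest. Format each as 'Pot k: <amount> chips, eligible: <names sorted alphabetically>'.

Contributions (after 87 returned to C): A=43, B=70, C=70
Pot levels (distinct totals of non-folded players): 43, 70
Layer 1-43: 43 each from A, B, C = 43*3 = 129 chips; eligible A, B, C
Layer 44-70: 27 each from B, C = 27*2 = 54 chips; eligible B, C

Pot 1: 129 chips, eligible: A, B, C
Pot 2: 54 chips, eligible: B, C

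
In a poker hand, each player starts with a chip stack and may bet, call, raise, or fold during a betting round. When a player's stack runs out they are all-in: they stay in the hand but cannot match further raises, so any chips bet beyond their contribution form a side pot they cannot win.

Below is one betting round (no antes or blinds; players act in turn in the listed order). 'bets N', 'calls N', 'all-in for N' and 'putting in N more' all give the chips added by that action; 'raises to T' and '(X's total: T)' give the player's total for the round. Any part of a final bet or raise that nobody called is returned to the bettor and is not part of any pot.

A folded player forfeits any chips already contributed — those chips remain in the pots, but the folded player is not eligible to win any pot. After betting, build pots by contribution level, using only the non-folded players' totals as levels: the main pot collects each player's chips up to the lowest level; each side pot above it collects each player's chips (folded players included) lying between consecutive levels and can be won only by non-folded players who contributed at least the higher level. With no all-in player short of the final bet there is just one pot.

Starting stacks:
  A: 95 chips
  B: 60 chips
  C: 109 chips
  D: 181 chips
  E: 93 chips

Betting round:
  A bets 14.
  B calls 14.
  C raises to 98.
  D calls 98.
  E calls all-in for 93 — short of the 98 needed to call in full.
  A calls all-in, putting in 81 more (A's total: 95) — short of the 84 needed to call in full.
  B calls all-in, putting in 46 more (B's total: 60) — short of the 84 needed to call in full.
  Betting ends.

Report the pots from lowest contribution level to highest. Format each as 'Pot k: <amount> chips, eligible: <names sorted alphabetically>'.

Pot 1: 300 chips, eligible: A, B, C, D, E
Pot 2: 132 chips, eligible: A, C, D, E
Pot 3: 6 chips, eligible: A, C, D
Pot 4: 6 chips, eligible: C, D

Derivation:
Contributions: A=95, B=60, C=98, D=98, E=93
Pot levels (distinct totals of non-folded players): 60, 93, 95, 98
Layer 1-60: 60 each from A, B, C, D, E = 60*5 = 300 chips; eligible A, B, C, D, E
Layer 61-93: 33 each from A, C, D, E = 33*4 = 132 chips; eligible A, C, D, E
Layer 94-95: 2 each from A, C, D = 2*3 = 6 chips; eligible A, C, D
Layer 96-98: 3 each from C, D = 3*2 = 6 chips; eligible C, D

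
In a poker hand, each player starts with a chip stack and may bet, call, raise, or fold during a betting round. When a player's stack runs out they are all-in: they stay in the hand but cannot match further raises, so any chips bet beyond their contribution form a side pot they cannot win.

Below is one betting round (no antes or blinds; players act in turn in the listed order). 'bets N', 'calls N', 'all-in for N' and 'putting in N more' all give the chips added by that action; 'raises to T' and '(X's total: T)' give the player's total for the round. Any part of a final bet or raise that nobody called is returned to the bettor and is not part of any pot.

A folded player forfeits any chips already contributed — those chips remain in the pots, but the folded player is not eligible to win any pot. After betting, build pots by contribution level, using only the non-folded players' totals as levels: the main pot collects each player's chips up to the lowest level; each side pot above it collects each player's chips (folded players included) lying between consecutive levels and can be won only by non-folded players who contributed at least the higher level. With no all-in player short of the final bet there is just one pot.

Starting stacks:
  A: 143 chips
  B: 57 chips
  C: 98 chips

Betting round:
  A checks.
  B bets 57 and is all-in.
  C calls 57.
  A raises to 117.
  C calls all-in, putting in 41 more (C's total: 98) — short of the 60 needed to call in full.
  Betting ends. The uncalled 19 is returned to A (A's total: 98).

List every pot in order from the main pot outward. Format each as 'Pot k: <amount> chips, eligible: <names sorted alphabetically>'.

Pot 1: 171 chips, eligible: A, B, C
Pot 2: 82 chips, eligible: A, C

Derivation:
Contributions (after 19 returned to A): A=98, B=57, C=98
Pot levels (distinct totals of non-folded players): 57, 98
Layer 1-57: 57 each from A, B, C = 57*3 = 171 chips; eligible A, B, C
Layer 58-98: 41 each from A, C = 41*2 = 82 chips; eligible A, C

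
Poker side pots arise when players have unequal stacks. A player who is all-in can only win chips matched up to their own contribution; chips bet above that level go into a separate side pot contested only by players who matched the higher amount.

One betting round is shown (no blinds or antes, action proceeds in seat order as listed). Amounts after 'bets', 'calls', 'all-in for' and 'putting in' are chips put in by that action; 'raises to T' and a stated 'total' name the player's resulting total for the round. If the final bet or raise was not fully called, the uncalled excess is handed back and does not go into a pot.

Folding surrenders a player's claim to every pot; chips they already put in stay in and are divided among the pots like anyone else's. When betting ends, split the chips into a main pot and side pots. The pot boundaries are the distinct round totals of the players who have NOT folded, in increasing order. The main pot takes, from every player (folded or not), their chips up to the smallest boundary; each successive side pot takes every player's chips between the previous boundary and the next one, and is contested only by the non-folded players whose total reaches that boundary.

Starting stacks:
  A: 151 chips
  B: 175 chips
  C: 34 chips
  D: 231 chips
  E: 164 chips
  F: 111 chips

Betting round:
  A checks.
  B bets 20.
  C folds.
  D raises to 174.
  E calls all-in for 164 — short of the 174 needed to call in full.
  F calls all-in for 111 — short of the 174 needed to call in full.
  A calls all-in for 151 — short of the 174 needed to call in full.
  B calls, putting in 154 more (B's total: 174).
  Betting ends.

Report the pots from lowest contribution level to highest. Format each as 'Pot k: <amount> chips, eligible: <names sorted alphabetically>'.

Pot 1: 555 chips, eligible: A, B, D, E, F
Pot 2: 160 chips, eligible: A, B, D, E
Pot 3: 39 chips, eligible: B, D, E
Pot 4: 20 chips, eligible: B, D

Derivation:
Contributions: A=151, B=174, D=174, E=164, F=111
Folded: C
Pot levels (distinct totals of non-folded players): 111, 151, 164, 174
Layer 1-111: 111 each from A, B, D, E, F = 111*5 = 555 chips; eligible A, B, D, E, F
Layer 112-151: 40 each from A, B, D, E = 40*4 = 160 chips; eligible A, B, D, E
Layer 152-164: 13 each from B, D, E = 13*3 = 39 chips; eligible B, D, E
Layer 165-174: 10 each from B, D = 10*2 = 20 chips; eligible B, D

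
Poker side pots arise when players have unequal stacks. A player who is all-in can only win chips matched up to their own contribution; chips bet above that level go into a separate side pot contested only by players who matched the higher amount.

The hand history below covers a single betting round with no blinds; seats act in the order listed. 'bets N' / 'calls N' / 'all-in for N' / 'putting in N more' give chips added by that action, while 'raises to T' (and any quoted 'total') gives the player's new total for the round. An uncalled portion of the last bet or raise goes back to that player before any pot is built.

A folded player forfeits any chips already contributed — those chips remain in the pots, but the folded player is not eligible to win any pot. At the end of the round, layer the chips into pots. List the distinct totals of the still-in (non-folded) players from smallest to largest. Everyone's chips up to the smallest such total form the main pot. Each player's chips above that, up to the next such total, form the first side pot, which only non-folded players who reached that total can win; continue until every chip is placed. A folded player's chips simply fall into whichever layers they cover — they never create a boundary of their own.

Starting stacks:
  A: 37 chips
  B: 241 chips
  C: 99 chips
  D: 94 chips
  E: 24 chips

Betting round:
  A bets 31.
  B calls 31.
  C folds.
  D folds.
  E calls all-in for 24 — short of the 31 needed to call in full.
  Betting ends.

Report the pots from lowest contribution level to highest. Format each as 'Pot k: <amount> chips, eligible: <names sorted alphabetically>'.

Contributions: A=31, B=31, E=24
Folded: C, D
Pot levels (distinct totals of non-folded players): 24, 31
Layer 1-24: 24 each from A, B, E = 24*3 = 72 chips; eligible A, B, E
Layer 25-31: 7 each from A, B = 7*2 = 14 chips; eligible A, B

Pot 1: 72 chips, eligible: A, B, E
Pot 2: 14 chips, eligible: A, B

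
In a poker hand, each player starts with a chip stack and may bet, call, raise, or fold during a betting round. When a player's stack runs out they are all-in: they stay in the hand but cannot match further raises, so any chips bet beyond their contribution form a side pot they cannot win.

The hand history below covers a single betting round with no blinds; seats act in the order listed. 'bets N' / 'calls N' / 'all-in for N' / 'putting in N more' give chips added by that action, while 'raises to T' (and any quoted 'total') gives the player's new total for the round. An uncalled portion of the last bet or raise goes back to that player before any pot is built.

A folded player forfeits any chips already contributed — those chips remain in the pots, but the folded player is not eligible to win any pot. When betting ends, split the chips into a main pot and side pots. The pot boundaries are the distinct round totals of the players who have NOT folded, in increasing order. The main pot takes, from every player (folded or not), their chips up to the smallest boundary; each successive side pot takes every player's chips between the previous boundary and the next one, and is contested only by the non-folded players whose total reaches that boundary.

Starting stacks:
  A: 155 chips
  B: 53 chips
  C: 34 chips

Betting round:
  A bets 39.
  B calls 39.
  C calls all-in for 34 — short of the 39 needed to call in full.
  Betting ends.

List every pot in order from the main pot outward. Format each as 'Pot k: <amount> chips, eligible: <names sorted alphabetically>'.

Pot 1: 102 chips, eligible: A, B, C
Pot 2: 10 chips, eligible: A, B

Derivation:
Contributions: A=39, B=39, C=34
Pot levels (distinct totals of non-folded players): 34, 39
Layer 1-34: 34 each from A, B, C = 34*3 = 102 chips; eligible A, B, C
Layer 35-39: 5 each from A, B = 5*2 = 10 chips; eligible A, B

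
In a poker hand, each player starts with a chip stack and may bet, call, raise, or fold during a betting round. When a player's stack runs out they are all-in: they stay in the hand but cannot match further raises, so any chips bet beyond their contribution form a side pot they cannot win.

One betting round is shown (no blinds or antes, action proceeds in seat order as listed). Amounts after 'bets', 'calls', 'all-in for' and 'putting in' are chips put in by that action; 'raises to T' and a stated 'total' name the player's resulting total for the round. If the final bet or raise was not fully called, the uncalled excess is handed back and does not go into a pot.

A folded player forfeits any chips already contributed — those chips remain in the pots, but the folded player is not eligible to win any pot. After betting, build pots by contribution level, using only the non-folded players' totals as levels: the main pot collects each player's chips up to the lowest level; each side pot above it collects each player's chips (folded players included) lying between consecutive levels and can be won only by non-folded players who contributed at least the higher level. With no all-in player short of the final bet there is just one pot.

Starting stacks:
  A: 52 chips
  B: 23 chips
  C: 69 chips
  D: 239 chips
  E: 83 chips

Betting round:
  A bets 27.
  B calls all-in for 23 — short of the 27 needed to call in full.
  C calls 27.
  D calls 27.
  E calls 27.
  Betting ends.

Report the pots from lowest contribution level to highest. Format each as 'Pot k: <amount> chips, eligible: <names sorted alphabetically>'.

Contributions: A=27, B=23, C=27, D=27, E=27
Pot levels (distinct totals of non-folded players): 23, 27
Layer 1-23: 23 each from A, B, C, D, E = 23*5 = 115 chips; eligible A, B, C, D, E
Layer 24-27: 4 each from A, C, D, E = 4*4 = 16 chips; eligible A, C, D, E

Pot 1: 115 chips, eligible: A, B, C, D, E
Pot 2: 16 chips, eligible: A, C, D, E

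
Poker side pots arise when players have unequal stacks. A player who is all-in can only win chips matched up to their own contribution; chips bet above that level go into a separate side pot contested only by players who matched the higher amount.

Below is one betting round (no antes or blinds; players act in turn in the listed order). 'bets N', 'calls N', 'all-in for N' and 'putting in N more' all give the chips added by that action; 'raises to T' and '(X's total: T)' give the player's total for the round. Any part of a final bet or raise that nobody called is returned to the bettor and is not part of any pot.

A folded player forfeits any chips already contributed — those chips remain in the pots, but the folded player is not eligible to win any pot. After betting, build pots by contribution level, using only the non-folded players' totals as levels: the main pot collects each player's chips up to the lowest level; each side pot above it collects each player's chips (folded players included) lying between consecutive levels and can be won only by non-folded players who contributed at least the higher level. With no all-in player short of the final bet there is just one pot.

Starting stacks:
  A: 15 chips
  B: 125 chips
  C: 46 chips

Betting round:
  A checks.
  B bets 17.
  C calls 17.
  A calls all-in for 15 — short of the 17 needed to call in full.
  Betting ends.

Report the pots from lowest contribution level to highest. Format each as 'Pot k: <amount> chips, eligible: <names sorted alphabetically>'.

Contributions: A=15, B=17, C=17
Pot levels (distinct totals of non-folded players): 15, 17
Layer 1-15: 15 each from A, B, C = 15*3 = 45 chips; eligible A, B, C
Layer 16-17: 2 each from B, C = 2*2 = 4 chips; eligible B, C

Pot 1: 45 chips, eligible: A, B, C
Pot 2: 4 chips, eligible: B, C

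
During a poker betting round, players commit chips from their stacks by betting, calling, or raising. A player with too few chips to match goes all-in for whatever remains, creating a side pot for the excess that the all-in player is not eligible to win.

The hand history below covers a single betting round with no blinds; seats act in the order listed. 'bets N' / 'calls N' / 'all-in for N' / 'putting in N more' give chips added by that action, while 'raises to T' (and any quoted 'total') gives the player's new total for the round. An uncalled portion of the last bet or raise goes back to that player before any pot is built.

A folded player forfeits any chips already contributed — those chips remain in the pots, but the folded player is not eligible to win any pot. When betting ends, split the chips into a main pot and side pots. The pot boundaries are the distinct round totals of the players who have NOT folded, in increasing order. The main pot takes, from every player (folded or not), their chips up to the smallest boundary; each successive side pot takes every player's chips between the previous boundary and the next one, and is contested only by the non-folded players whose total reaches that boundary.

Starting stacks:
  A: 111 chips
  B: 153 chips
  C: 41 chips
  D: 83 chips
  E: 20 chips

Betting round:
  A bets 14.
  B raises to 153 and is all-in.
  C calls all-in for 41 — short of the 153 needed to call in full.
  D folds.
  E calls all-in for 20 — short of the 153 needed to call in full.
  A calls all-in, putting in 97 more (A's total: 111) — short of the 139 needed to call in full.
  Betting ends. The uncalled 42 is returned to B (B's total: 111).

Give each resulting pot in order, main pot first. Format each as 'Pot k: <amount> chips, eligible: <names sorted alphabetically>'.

Contributions (after 42 returned to B): A=111, B=111, C=41, E=20
Folded: D
Pot levels (distinct totals of non-folded players): 20, 41, 111
Layer 1-20: 20 each from A, B, C, E = 20*4 = 80 chips; eligible A, B, C, E
Layer 21-41: 21 each from A, B, C = 21*3 = 63 chips; eligible A, B, C
Layer 42-111: 70 each from A, B = 70*2 = 140 chips; eligible A, B

Pot 1: 80 chips, eligible: A, B, C, E
Pot 2: 63 chips, eligible: A, B, C
Pot 3: 140 chips, eligible: A, B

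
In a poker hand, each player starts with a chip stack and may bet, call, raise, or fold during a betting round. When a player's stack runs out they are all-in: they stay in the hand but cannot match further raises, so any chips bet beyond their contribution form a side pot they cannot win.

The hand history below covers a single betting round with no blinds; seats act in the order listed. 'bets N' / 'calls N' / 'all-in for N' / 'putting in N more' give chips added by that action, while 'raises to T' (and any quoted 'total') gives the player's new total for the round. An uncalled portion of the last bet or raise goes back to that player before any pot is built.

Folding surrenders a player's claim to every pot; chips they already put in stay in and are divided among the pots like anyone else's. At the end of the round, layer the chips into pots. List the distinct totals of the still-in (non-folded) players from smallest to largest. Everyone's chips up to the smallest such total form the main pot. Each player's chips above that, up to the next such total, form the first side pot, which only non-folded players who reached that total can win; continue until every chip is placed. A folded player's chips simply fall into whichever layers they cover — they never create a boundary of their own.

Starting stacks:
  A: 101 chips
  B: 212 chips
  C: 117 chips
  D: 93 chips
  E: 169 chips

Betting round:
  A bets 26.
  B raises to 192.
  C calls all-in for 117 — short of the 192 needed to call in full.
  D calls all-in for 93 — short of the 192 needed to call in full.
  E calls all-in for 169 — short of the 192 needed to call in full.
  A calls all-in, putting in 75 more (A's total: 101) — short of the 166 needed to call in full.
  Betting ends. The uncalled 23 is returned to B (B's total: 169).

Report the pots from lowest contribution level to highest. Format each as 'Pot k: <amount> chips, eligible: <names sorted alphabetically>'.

Pot 1: 465 chips, eligible: A, B, C, D, E
Pot 2: 32 chips, eligible: A, B, C, E
Pot 3: 48 chips, eligible: B, C, E
Pot 4: 104 chips, eligible: B, E

Derivation:
Contributions (after 23 returned to B): A=101, B=169, C=117, D=93, E=169
Pot levels (distinct totals of non-folded players): 93, 101, 117, 169
Layer 1-93: 93 each from A, B, C, D, E = 93*5 = 465 chips; eligible A, B, C, D, E
Layer 94-101: 8 each from A, B, C, E = 8*4 = 32 chips; eligible A, B, C, E
Layer 102-117: 16 each from B, C, E = 16*3 = 48 chips; eligible B, C, E
Layer 118-169: 52 each from B, E = 52*2 = 104 chips; eligible B, E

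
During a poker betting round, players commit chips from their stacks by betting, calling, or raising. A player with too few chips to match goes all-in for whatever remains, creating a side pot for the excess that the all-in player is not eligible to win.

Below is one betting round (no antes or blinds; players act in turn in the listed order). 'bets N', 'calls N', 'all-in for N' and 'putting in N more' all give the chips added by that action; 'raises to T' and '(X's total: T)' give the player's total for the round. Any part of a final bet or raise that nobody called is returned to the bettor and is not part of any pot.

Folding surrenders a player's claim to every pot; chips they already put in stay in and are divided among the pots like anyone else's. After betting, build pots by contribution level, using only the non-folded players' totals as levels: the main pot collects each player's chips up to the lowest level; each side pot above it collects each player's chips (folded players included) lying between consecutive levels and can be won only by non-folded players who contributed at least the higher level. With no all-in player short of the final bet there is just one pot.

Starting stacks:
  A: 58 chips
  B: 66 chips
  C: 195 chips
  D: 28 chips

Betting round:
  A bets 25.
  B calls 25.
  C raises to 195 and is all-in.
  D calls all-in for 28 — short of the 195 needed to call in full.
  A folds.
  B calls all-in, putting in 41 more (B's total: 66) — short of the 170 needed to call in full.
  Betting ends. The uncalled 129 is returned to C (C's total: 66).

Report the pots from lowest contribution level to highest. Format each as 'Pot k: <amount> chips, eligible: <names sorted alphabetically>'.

Contributions (after 129 returned to C): A=25, B=66, C=66, D=28
Folded: A
Pot levels (distinct totals of non-folded players): 28, 66
Layer 1-28: A 25 + B 28 + C 28 + D 28 = 109 chips; eligible B, C, D
Layer 29-66: 38 each from B, C = 38*2 = 76 chips; eligible B, C

Pot 1: 109 chips, eligible: B, C, D
Pot 2: 76 chips, eligible: B, C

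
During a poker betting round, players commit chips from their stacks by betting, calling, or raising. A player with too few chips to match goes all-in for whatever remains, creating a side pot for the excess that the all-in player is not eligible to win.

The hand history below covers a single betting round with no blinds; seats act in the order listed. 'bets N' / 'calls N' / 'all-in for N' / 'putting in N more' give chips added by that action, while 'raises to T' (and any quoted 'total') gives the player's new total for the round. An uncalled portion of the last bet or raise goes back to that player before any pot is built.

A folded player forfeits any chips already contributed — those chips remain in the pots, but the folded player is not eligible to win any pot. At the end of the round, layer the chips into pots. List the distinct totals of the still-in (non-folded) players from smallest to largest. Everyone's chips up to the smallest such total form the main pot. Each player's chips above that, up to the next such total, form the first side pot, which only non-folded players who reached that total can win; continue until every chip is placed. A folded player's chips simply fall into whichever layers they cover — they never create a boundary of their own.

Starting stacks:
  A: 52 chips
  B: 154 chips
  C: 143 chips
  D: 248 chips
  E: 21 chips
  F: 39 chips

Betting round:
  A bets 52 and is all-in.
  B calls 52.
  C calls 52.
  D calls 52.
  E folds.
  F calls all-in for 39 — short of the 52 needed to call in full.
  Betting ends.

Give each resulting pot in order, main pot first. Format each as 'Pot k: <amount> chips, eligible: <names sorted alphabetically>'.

Contributions: A=52, B=52, C=52, D=52, F=39
Folded: E
Pot levels (distinct totals of non-folded players): 39, 52
Layer 1-39: 39 each from A, B, C, D, F = 39*5 = 195 chips; eligible A, B, C, D, F
Layer 40-52: 13 each from A, B, C, D = 13*4 = 52 chips; eligible A, B, C, D

Pot 1: 195 chips, eligible: A, B, C, D, F
Pot 2: 52 chips, eligible: A, B, C, D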